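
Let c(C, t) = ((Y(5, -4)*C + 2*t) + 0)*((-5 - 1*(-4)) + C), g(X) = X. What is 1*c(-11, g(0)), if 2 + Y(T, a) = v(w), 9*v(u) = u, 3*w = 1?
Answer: -2332/9 ≈ -259.11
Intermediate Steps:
w = ⅓ (w = (⅓)*1 = ⅓ ≈ 0.33333)
v(u) = u/9
Y(T, a) = -53/27 (Y(T, a) = -2 + (⅑)*(⅓) = -2 + 1/27 = -53/27)
c(C, t) = (-1 + C)*(2*t - 53*C/27) (c(C, t) = ((-53*C/27 + 2*t) + 0)*((-5 - 1*(-4)) + C) = ((2*t - 53*C/27) + 0)*((-5 + 4) + C) = (2*t - 53*C/27)*(-1 + C) = (-1 + C)*(2*t - 53*C/27))
1*c(-11, g(0)) = 1*(-2*0 - 53/27*(-11)² + (53/27)*(-11) + 2*(-11)*0) = 1*(0 - 53/27*121 - 583/27 + 0) = 1*(0 - 6413/27 - 583/27 + 0) = 1*(-2332/9) = -2332/9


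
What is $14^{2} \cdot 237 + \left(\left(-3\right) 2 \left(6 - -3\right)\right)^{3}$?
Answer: $-111012$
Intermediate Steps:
$14^{2} \cdot 237 + \left(\left(-3\right) 2 \left(6 - -3\right)\right)^{3} = 196 \cdot 237 + \left(- 6 \left(6 + 3\right)\right)^{3} = 46452 + \left(\left(-6\right) 9\right)^{3} = 46452 + \left(-54\right)^{3} = 46452 - 157464 = -111012$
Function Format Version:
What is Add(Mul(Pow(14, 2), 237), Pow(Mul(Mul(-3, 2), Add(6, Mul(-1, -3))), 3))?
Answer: -111012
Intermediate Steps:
Add(Mul(Pow(14, 2), 237), Pow(Mul(Mul(-3, 2), Add(6, Mul(-1, -3))), 3)) = Add(Mul(196, 237), Pow(Mul(-6, Add(6, 3)), 3)) = Add(46452, Pow(Mul(-6, 9), 3)) = Add(46452, Pow(-54, 3)) = Add(46452, -157464) = -111012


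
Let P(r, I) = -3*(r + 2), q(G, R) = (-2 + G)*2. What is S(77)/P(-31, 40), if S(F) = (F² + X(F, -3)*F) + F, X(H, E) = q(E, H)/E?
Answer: 18788/261 ≈ 71.985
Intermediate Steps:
q(G, R) = -4 + 2*G
X(H, E) = (-4 + 2*E)/E
P(r, I) = -6 - 3*r (P(r, I) = -3*(2 + r) = -6 - 3*r)
S(F) = F² + 13*F/3 (S(F) = (F² + (2 - 4/(-3))*F) + F = (F² + (2 - 4*(-⅓))*F) + F = (F² + (2 + 4/3)*F) + F = (F² + 10*F/3) + F = F² + 13*F/3)
S(77)/P(-31, 40) = ((⅓)*77*(13 + 3*77))/(-6 - 3*(-31)) = ((⅓)*77*(13 + 231))/(-6 + 93) = ((⅓)*77*244)/87 = (18788/3)*(1/87) = 18788/261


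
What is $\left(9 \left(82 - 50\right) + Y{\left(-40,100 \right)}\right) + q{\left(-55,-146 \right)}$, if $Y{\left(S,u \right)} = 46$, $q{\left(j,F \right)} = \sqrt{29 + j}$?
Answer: $334 + i \sqrt{26} \approx 334.0 + 5.099 i$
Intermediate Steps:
$\left(9 \left(82 - 50\right) + Y{\left(-40,100 \right)}\right) + q{\left(-55,-146 \right)} = \left(9 \left(82 - 50\right) + 46\right) + \sqrt{29 - 55} = \left(9 \cdot 32 + 46\right) + \sqrt{-26} = \left(288 + 46\right) + i \sqrt{26} = 334 + i \sqrt{26}$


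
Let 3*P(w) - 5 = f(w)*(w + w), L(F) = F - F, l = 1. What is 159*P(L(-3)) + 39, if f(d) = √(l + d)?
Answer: 304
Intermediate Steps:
L(F) = 0
f(d) = √(1 + d)
P(w) = 5/3 + 2*w*√(1 + w)/3 (P(w) = 5/3 + (√(1 + w)*(w + w))/3 = 5/3 + (√(1 + w)*(2*w))/3 = 5/3 + (2*w*√(1 + w))/3 = 5/3 + 2*w*√(1 + w)/3)
159*P(L(-3)) + 39 = 159*(5/3 + (⅔)*0*√(1 + 0)) + 39 = 159*(5/3 + (⅔)*0*√1) + 39 = 159*(5/3 + (⅔)*0*1) + 39 = 159*(5/3 + 0) + 39 = 159*(5/3) + 39 = 265 + 39 = 304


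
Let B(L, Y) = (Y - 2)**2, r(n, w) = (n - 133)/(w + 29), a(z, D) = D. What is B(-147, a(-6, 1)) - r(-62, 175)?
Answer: 133/68 ≈ 1.9559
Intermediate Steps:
r(n, w) = (-133 + n)/(29 + w)
B(L, Y) = (-2 + Y)**2
B(-147, a(-6, 1)) - r(-62, 175) = (-2 + 1)**2 - (-133 - 62)/(29 + 175) = (-1)**2 - (-195)/204 = 1 - (-195)/204 = 1 - 1*(-65/68) = 1 + 65/68 = 133/68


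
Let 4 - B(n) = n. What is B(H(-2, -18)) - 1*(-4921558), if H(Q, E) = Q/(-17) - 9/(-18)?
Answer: 167333087/34 ≈ 4.9216e+6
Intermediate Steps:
H(Q, E) = ½ - Q/17 (H(Q, E) = Q*(-1/17) - 9*(-1/18) = -Q/17 + ½ = ½ - Q/17)
B(n) = 4 - n
B(H(-2, -18)) - 1*(-4921558) = (4 - (½ - 1/17*(-2))) - 1*(-4921558) = (4 - (½ + 2/17)) + 4921558 = (4 - 1*21/34) + 4921558 = (4 - 21/34) + 4921558 = 115/34 + 4921558 = 167333087/34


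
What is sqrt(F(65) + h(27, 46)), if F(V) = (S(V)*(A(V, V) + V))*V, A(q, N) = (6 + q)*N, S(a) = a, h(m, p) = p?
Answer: sqrt(19773046) ≈ 4446.7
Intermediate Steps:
A(q, N) = N*(6 + q)
F(V) = V**2*(V + V*(6 + V)) (F(V) = (V*(V*(6 + V) + V))*V = (V*(V + V*(6 + V)))*V = V**2*(V + V*(6 + V)))
sqrt(F(65) + h(27, 46)) = sqrt(65**3*(7 + 65) + 46) = sqrt(274625*72 + 46) = sqrt(19773000 + 46) = sqrt(19773046)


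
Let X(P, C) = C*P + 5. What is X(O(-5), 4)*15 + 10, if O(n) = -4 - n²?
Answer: -1655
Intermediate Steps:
X(P, C) = 5 + C*P
X(O(-5), 4)*15 + 10 = (5 + 4*(-4 - 1*(-5)²))*15 + 10 = (5 + 4*(-4 - 1*25))*15 + 10 = (5 + 4*(-4 - 25))*15 + 10 = (5 + 4*(-29))*15 + 10 = (5 - 116)*15 + 10 = -111*15 + 10 = -1665 + 10 = -1655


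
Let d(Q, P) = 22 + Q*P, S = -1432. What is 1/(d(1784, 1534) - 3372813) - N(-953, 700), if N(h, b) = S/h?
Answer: -910946273/606236655 ≈ -1.5026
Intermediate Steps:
d(Q, P) = 22 + P*Q
N(h, b) = -1432/h
1/(d(1784, 1534) - 3372813) - N(-953, 700) = 1/((22 + 1534*1784) - 3372813) - (-1432)/(-953) = 1/((22 + 2736656) - 3372813) - (-1432)*(-1)/953 = 1/(2736678 - 3372813) - 1*1432/953 = 1/(-636135) - 1432/953 = -1/636135 - 1432/953 = -910946273/606236655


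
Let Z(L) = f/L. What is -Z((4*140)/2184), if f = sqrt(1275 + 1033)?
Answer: -39*sqrt(577)/5 ≈ -187.36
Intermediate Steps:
f = 2*sqrt(577) (f = sqrt(2308) = 2*sqrt(577) ≈ 48.042)
Z(L) = 2*sqrt(577)/L (Z(L) = (2*sqrt(577))/L = 2*sqrt(577)/L)
-Z((4*140)/2184) = -2*sqrt(577)/((4*140)/2184) = -2*sqrt(577)/(560*(1/2184)) = -2*sqrt(577)/10/39 = -2*sqrt(577)*39/10 = -39*sqrt(577)/5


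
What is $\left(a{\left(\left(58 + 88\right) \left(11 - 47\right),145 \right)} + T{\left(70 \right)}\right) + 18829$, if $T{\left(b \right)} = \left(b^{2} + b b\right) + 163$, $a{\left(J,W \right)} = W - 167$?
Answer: $28770$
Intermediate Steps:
$a{\left(J,W \right)} = -167 + W$
$T{\left(b \right)} = 163 + 2 b^{2}$ ($T{\left(b \right)} = \left(b^{2} + b^{2}\right) + 163 = 2 b^{2} + 163 = 163 + 2 b^{2}$)
$\left(a{\left(\left(58 + 88\right) \left(11 - 47\right),145 \right)} + T{\left(70 \right)}\right) + 18829 = \left(\left(-167 + 145\right) + \left(163 + 2 \cdot 70^{2}\right)\right) + 18829 = \left(-22 + \left(163 + 2 \cdot 4900\right)\right) + 18829 = \left(-22 + \left(163 + 9800\right)\right) + 18829 = \left(-22 + 9963\right) + 18829 = 9941 + 18829 = 28770$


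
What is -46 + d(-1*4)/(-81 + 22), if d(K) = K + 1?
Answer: -2711/59 ≈ -45.949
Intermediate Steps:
d(K) = 1 + K
-46 + d(-1*4)/(-81 + 22) = -46 + (1 - 1*4)/(-81 + 22) = -46 + (1 - 4)/(-59) = -46 - 1/59*(-3) = -46 + 3/59 = -2711/59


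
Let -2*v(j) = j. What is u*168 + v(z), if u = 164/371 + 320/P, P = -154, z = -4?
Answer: -159058/583 ≈ -272.83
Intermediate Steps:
v(j) = -j/2
u = -6676/4081 (u = 164/371 + 320/(-154) = 164*(1/371) + 320*(-1/154) = 164/371 - 160/77 = -6676/4081 ≈ -1.6359)
u*168 + v(z) = -6676/4081*168 - ½*(-4) = -160224/583 + 2 = -159058/583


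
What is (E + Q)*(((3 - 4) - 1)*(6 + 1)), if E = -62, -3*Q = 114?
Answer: 1400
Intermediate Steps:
Q = -38 (Q = -⅓*114 = -38)
(E + Q)*(((3 - 4) - 1)*(6 + 1)) = (-62 - 38)*(((3 - 4) - 1)*(6 + 1)) = -100*(-1 - 1)*7 = -(-200)*7 = -100*(-14) = 1400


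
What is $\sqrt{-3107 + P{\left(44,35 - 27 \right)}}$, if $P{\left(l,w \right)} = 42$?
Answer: $i \sqrt{3065} \approx 55.362 i$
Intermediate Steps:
$\sqrt{-3107 + P{\left(44,35 - 27 \right)}} = \sqrt{-3107 + 42} = \sqrt{-3065} = i \sqrt{3065}$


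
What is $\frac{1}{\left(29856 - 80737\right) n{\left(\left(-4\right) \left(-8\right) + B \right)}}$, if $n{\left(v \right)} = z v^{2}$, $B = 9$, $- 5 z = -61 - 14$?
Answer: $- \frac{1}{1282964415} \approx -7.7944 \cdot 10^{-10}$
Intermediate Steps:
$z = 15$ ($z = - \frac{-61 - 14}{5} = \left(- \frac{1}{5}\right) \left(-75\right) = 15$)
$n{\left(v \right)} = 15 v^{2}$
$\frac{1}{\left(29856 - 80737\right) n{\left(\left(-4\right) \left(-8\right) + B \right)}} = \frac{1}{\left(29856 - 80737\right) 15 \left(\left(-4\right) \left(-8\right) + 9\right)^{2}} = \frac{1}{\left(-50881\right) 15 \left(32 + 9\right)^{2}} = - \frac{1}{50881 \cdot 15 \cdot 41^{2}} = - \frac{1}{50881 \cdot 15 \cdot 1681} = - \frac{1}{50881 \cdot 25215} = \left(- \frac{1}{50881}\right) \frac{1}{25215} = - \frac{1}{1282964415}$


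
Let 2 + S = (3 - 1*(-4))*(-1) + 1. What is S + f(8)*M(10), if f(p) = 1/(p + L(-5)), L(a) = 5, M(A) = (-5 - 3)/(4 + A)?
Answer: -732/91 ≈ -8.0440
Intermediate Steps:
M(A) = -8/(4 + A)
f(p) = 1/(5 + p) (f(p) = 1/(p + 5) = 1/(5 + p))
S = -8 (S = -2 + ((3 - 1*(-4))*(-1) + 1) = -2 + ((3 + 4)*(-1) + 1) = -2 + (7*(-1) + 1) = -2 + (-7 + 1) = -2 - 6 = -8)
S + f(8)*M(10) = -8 + (-8/(4 + 10))/(5 + 8) = -8 + (-8/14)/13 = -8 + (-8*1/14)/13 = -8 + (1/13)*(-4/7) = -8 - 4/91 = -732/91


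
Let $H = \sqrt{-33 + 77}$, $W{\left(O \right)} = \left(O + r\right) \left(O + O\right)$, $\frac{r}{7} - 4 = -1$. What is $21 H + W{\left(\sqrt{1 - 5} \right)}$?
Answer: $-8 + 42 \sqrt{11} + 84 i \approx 131.3 + 84.0 i$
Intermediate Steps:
$r = 21$ ($r = 28 + 7 \left(-1\right) = 28 - 7 = 21$)
$W{\left(O \right)} = 2 O \left(21 + O\right)$ ($W{\left(O \right)} = \left(O + 21\right) \left(O + O\right) = \left(21 + O\right) 2 O = 2 O \left(21 + O\right)$)
$H = 2 \sqrt{11}$ ($H = \sqrt{44} = 2 \sqrt{11} \approx 6.6332$)
$21 H + W{\left(\sqrt{1 - 5} \right)} = 21 \cdot 2 \sqrt{11} + 2 \sqrt{1 - 5} \left(21 + \sqrt{1 - 5}\right) = 42 \sqrt{11} + 2 \sqrt{-4} \left(21 + \sqrt{-4}\right) = 42 \sqrt{11} + 2 \cdot 2 i \left(21 + 2 i\right) = 42 \sqrt{11} + 4 i \left(21 + 2 i\right)$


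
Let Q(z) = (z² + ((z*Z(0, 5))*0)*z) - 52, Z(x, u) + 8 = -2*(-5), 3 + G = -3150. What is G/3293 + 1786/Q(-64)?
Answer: -3434717/6658446 ≈ -0.51584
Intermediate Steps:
G = -3153 (G = -3 - 3150 = -3153)
Z(x, u) = 2 (Z(x, u) = -8 - 2*(-5) = -8 + 10 = 2)
Q(z) = -52 + z² (Q(z) = (z² + ((z*2)*0)*z) - 52 = (z² + ((2*z)*0)*z) - 52 = (z² + 0*z) - 52 = (z² + 0) - 52 = z² - 52 = -52 + z²)
G/3293 + 1786/Q(-64) = -3153/3293 + 1786/(-52 + (-64)²) = -3153*1/3293 + 1786/(-52 + 4096) = -3153/3293 + 1786/4044 = -3153/3293 + 1786*(1/4044) = -3153/3293 + 893/2022 = -3434717/6658446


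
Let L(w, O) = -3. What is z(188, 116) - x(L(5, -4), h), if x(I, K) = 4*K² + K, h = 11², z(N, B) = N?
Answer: -58497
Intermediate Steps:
h = 121
x(I, K) = K + 4*K²
z(188, 116) - x(L(5, -4), h) = 188 - 121*(1 + 4*121) = 188 - 121*(1 + 484) = 188 - 121*485 = 188 - 1*58685 = 188 - 58685 = -58497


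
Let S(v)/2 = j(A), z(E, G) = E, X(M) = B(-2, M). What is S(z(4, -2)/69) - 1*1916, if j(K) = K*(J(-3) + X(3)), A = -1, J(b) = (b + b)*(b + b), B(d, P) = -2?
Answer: -1984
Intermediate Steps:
J(b) = 4*b² (J(b) = (2*b)*(2*b) = 4*b²)
X(M) = -2
j(K) = 34*K (j(K) = K*(4*(-3)² - 2) = K*(4*9 - 2) = K*(36 - 2) = K*34 = 34*K)
S(v) = -68 (S(v) = 2*(34*(-1)) = 2*(-34) = -68)
S(z(4, -2)/69) - 1*1916 = -68 - 1*1916 = -68 - 1916 = -1984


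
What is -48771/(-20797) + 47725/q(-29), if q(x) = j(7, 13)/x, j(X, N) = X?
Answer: -4111889504/20797 ≈ -1.9772e+5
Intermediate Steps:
q(x) = 7/x
-48771/(-20797) + 47725/q(-29) = -48771/(-20797) + 47725/((7/(-29))) = -48771*(-1/20797) + 47725/((7*(-1/29))) = 48771/20797 + 47725/(-7/29) = 48771/20797 + 47725*(-29/7) = 48771/20797 - 1384025/7 = -4111889504/20797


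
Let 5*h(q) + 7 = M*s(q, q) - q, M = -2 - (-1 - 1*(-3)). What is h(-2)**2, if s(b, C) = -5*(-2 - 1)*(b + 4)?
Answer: 625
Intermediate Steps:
s(b, C) = 60 + 15*b (s(b, C) = -(-15)*(4 + b) = -5*(-12 - 3*b) = 60 + 15*b)
M = -4 (M = -2 - (-1 + 3) = -2 - 1*2 = -2 - 2 = -4)
h(q) = -247/5 - 61*q/5 (h(q) = -7/5 + (-4*(60 + 15*q) - q)/5 = -7/5 + ((-240 - 60*q) - q)/5 = -7/5 + (-240 - 61*q)/5 = -7/5 + (-48 - 61*q/5) = -247/5 - 61*q/5)
h(-2)**2 = (-247/5 - 61/5*(-2))**2 = (-247/5 + 122/5)**2 = (-25)**2 = 625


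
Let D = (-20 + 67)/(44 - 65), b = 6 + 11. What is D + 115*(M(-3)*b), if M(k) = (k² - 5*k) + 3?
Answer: 1108438/21 ≈ 52783.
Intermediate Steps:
M(k) = 3 + k² - 5*k
b = 17
D = -47/21 (D = 47/(-21) = 47*(-1/21) = -47/21 ≈ -2.2381)
D + 115*(M(-3)*b) = -47/21 + 115*((3 + (-3)² - 5*(-3))*17) = -47/21 + 115*((3 + 9 + 15)*17) = -47/21 + 115*(27*17) = -47/21 + 115*459 = -47/21 + 52785 = 1108438/21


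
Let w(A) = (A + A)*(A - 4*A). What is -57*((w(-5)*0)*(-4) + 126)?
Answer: -7182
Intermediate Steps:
w(A) = -6*A² (w(A) = (2*A)*(-3*A) = -6*A²)
-57*((w(-5)*0)*(-4) + 126) = -57*((-6*(-5)²*0)*(-4) + 126) = -57*((-6*25*0)*(-4) + 126) = -57*(-150*0*(-4) + 126) = -57*(0*(-4) + 126) = -57*(0 + 126) = -57*126 = -7182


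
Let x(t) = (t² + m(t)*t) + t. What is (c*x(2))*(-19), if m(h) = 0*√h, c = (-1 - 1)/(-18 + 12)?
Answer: -38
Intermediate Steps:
c = ⅓ (c = -2/(-6) = -2*(-⅙) = ⅓ ≈ 0.33333)
m(h) = 0
x(t) = t + t² (x(t) = (t² + 0*t) + t = (t² + 0) + t = t² + t = t + t²)
(c*x(2))*(-19) = ((2*(1 + 2))/3)*(-19) = ((2*3)/3)*(-19) = ((⅓)*6)*(-19) = 2*(-19) = -38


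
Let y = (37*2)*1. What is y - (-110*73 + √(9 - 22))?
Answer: 8104 - I*√13 ≈ 8104.0 - 3.6056*I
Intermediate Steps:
y = 74 (y = 74*1 = 74)
y - (-110*73 + √(9 - 22)) = 74 - (-110*73 + √(9 - 22)) = 74 - (-8030 + √(-13)) = 74 - (-8030 + I*√13) = 74 + (8030 - I*√13) = 8104 - I*√13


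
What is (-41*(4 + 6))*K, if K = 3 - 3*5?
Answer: 4920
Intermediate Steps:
K = -12 (K = 3 - 15 = -12)
(-41*(4 + 6))*K = -41*(4 + 6)*(-12) = -410*(-12) = 4920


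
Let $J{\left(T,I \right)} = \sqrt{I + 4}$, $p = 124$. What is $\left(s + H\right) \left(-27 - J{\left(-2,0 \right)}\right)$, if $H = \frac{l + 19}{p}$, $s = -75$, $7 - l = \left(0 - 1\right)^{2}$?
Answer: $\frac{268975}{124} \approx 2169.2$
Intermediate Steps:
$l = 6$ ($l = 7 - \left(0 - 1\right)^{2} = 7 - \left(-1\right)^{2} = 7 - 1 = 6$)
$J{\left(T,I \right)} = \sqrt{4 + I}$
$H = \frac{25}{124}$ ($H = \frac{6 + 19}{124} = 25 \cdot \frac{1}{124} = \frac{25}{124} \approx 0.20161$)
$\left(s + H\right) \left(-27 - J{\left(-2,0 \right)}\right) = \left(-75 + \frac{25}{124}\right) \left(-27 - \sqrt{4 + 0}\right) = - \frac{9275 \left(-27 - \sqrt{4}\right)}{124} = - \frac{9275 \left(-27 - 2\right)}{124} = \left(- \frac{9275}{124}\right) \left(-29\right) = \frac{268975}{124}$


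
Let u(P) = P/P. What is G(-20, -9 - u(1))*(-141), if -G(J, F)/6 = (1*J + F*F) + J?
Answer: 50760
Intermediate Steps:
u(P) = 1
G(J, F) = -12*J - 6*F**2 (G(J, F) = -6*((1*J + F*F) + J) = -6*((J + F**2) + J) = -6*(F**2 + 2*J) = -12*J - 6*F**2)
G(-20, -9 - u(1))*(-141) = (-12*(-20) - 6*(-9 - 1*1)**2)*(-141) = (240 - 6*(-9 - 1)**2)*(-141) = (240 - 6*(-10)**2)*(-141) = (240 - 6*100)*(-141) = (240 - 600)*(-141) = -360*(-141) = 50760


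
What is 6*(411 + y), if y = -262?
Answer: 894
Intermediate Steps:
6*(411 + y) = 6*(411 - 262) = 6*149 = 894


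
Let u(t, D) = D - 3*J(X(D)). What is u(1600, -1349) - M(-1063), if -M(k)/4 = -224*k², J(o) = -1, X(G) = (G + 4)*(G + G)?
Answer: -1012453570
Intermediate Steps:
X(G) = 2*G*(4 + G) (X(G) = (4 + G)*(2*G) = 2*G*(4 + G))
u(t, D) = 3 + D (u(t, D) = D - 3*(-1) = D + 3 = 3 + D)
M(k) = 896*k² (M(k) = -(-896)*k² = 896*k²)
u(1600, -1349) - M(-1063) = (3 - 1349) - 896*(-1063)² = -1346 - 896*1129969 = -1346 - 1*1012452224 = -1346 - 1012452224 = -1012453570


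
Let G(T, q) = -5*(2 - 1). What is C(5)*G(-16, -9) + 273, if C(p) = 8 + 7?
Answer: 198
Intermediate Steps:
C(p) = 15
G(T, q) = -5 (G(T, q) = -5*1 = -5)
C(5)*G(-16, -9) + 273 = 15*(-5) + 273 = -75 + 273 = 198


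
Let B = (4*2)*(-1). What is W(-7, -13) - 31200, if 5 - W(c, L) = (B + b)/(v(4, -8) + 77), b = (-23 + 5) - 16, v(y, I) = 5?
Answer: -1278974/41 ≈ -31195.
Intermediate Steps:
B = -8 (B = 8*(-1) = -8)
b = -34 (b = -18 - 16 = -34)
W(c, L) = 226/41 (W(c, L) = 5 - (-8 - 34)/(5 + 77) = 5 - (-42)/82 = 5 - 1*(-21/41) = 5 + 21/41 = 226/41)
W(-7, -13) - 31200 = 226/41 - 31200 = -1278974/41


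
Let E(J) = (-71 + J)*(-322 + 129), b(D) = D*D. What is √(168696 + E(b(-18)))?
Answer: √119867 ≈ 346.22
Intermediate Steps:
b(D) = D²
E(J) = 13703 - 193*J (E(J) = (-71 + J)*(-193) = 13703 - 193*J)
√(168696 + E(b(-18))) = √(168696 + (13703 - 193*(-18)²)) = √(168696 + (13703 - 193*324)) = √(168696 + (13703 - 62532)) = √(168696 - 48829) = √119867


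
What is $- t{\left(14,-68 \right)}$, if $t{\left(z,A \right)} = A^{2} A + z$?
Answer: $314418$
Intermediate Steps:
$t{\left(z,A \right)} = z + A^{3}$ ($t{\left(z,A \right)} = A^{3} + z = z + A^{3}$)
$- t{\left(14,-68 \right)} = - (14 + \left(-68\right)^{3}) = - (14 - 314432) = \left(-1\right) \left(-314418\right) = 314418$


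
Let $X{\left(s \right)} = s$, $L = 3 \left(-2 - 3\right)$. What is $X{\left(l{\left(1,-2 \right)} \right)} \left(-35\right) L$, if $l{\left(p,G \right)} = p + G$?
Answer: $-525$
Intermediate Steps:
$l{\left(p,G \right)} = G + p$
$L = -15$ ($L = 3 \left(-5\right) = -15$)
$X{\left(l{\left(1,-2 \right)} \right)} \left(-35\right) L = \left(-2 + 1\right) \left(-35\right) \left(-15\right) = \left(-1\right) \left(-35\right) \left(-15\right) = 35 \left(-15\right) = -525$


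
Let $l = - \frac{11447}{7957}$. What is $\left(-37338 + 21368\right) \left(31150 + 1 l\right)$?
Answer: $- \frac{3958150174910}{7957} \approx -4.9744 \cdot 10^{8}$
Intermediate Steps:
$l = - \frac{11447}{7957}$ ($l = \left(-11447\right) \frac{1}{7957} = - \frac{11447}{7957} \approx -1.4386$)
$\left(-37338 + 21368\right) \left(31150 + 1 l\right) = \left(-37338 + 21368\right) \left(31150 + 1 \left(- \frac{11447}{7957}\right)\right) = - 15970 \left(31150 - \frac{11447}{7957}\right) = \left(-15970\right) \frac{247849103}{7957} = - \frac{3958150174910}{7957}$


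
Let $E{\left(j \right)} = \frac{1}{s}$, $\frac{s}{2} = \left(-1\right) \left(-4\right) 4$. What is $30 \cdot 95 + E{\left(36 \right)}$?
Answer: $\frac{91201}{32} \approx 2850.0$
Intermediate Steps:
$s = 32$ ($s = 2 \left(-1\right) \left(-4\right) 4 = 2 \cdot 4 \cdot 4 = 2 \cdot 16 = 32$)
$E{\left(j \right)} = \frac{1}{32}$
$30 \cdot 95 + E{\left(36 \right)} = 30 \cdot 95 + \frac{1}{32} = 2850 + \frac{1}{32} = \frac{91201}{32}$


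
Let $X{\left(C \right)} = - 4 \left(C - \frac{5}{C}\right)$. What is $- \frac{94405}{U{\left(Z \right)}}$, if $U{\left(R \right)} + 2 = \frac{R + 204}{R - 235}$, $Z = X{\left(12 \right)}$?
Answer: $\frac{79677820}{2161} \approx 36871.0$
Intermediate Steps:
$X{\left(C \right)} = - 4 C + \frac{20}{C}$
$Z = - \frac{139}{3}$ ($Z = \left(-4\right) 12 + \frac{20}{12} = -48 + 20 \cdot \frac{1}{12} = -48 + \frac{5}{3} = - \frac{139}{3} \approx -46.333$)
$U{\left(R \right)} = -2 + \frac{204 + R}{-235 + R}$ ($U{\left(R \right)} = -2 + \frac{R + 204}{R - 235} = -2 + \frac{204 + R}{-235 + R}$)
$- \frac{94405}{U{\left(Z \right)}} = - \frac{94405}{\frac{1}{-235 - \frac{139}{3}} \left(674 - - \frac{139}{3}\right)} = - \frac{94405}{\frac{1}{- \frac{844}{3}} \left(674 + \frac{139}{3}\right)} = - \frac{94405}{\left(- \frac{3}{844}\right) \frac{2161}{3}} = - \frac{94405}{- \frac{2161}{844}} = \left(-94405\right) \left(- \frac{844}{2161}\right) = \frac{79677820}{2161}$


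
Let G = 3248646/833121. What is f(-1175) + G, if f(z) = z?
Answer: -325222843/277707 ≈ -1171.1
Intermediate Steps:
G = 1082882/277707 (G = 3248646*(1/833121) = 1082882/277707 ≈ 3.8994)
f(-1175) + G = -1175 + 1082882/277707 = -325222843/277707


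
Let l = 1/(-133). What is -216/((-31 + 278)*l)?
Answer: 1512/13 ≈ 116.31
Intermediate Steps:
l = -1/133 ≈ -0.0075188
-216/((-31 + 278)*l) = -216/((-31 + 278)*(-1/133)) = -216*(-133)/247 = -216*(-7/13) = 1512/13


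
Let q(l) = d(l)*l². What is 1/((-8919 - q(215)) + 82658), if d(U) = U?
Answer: -1/9864636 ≈ -1.0137e-7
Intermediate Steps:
q(l) = l³ (q(l) = l*l² = l³)
1/((-8919 - q(215)) + 82658) = 1/((-8919 - 1*215³) + 82658) = 1/((-8919 - 1*9938375) + 82658) = 1/((-8919 - 9938375) + 82658) = 1/(-9947294 + 82658) = 1/(-9864636) = -1/9864636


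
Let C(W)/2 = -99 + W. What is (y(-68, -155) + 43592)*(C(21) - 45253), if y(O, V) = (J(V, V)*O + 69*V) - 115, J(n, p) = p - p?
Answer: -1488597838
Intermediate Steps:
C(W) = -198 + 2*W (C(W) = 2*(-99 + W) = -198 + 2*W)
J(n, p) = 0
y(O, V) = -115 + 69*V (y(O, V) = (0*O + 69*V) - 115 = (0 + 69*V) - 115 = 69*V - 115 = -115 + 69*V)
(y(-68, -155) + 43592)*(C(21) - 45253) = ((-115 + 69*(-155)) + 43592)*((-198 + 2*21) - 45253) = ((-115 - 10695) + 43592)*((-198 + 42) - 45253) = (-10810 + 43592)*(-156 - 45253) = 32782*(-45409) = -1488597838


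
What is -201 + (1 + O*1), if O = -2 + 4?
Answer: -198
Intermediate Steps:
O = 2
-201 + (1 + O*1) = -201 + (1 + 2*1) = -201 + (1 + 2) = -201 + 3 = -198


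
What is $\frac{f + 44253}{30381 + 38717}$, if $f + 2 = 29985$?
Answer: $\frac{37118}{34549} \approx 1.0744$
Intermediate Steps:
$f = 29983$ ($f = -2 + 29985 = 29983$)
$\frac{f + 44253}{30381 + 38717} = \frac{29983 + 44253}{30381 + 38717} = \frac{74236}{69098} = 74236 \cdot \frac{1}{69098} = \frac{37118}{34549}$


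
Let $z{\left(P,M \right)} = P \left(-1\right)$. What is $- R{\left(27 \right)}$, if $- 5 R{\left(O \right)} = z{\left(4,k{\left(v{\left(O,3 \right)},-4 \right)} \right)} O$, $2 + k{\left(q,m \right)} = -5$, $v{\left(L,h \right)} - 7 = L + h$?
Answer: $- \frac{108}{5} \approx -21.6$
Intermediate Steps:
$v{\left(L,h \right)} = 7 + L + h$ ($v{\left(L,h \right)} = 7 + \left(L + h\right) = 7 + L + h$)
$k{\left(q,m \right)} = -7$ ($k{\left(q,m \right)} = -2 - 5 = -7$)
$z{\left(P,M \right)} = - P$
$R{\left(O \right)} = \frac{4 O}{5}$ ($R{\left(O \right)} = - \frac{\left(-1\right) 4 O}{5} = - \frac{\left(-4\right) O}{5} = \frac{4 O}{5}$)
$- R{\left(27 \right)} = - \frac{4 \cdot 27}{5} = \left(-1\right) \frac{108}{5} = - \frac{108}{5}$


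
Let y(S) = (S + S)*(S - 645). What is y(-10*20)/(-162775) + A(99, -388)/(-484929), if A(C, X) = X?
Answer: -6553713812/3157372719 ≈ -2.0757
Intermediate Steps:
y(S) = 2*S*(-645 + S) (y(S) = (2*S)*(-645 + S) = 2*S*(-645 + S))
y(-10*20)/(-162775) + A(99, -388)/(-484929) = (2*(-10*20)*(-645 - 10*20))/(-162775) - 388/(-484929) = (2*(-200)*(-645 - 200))*(-1/162775) - 388*(-1/484929) = (2*(-200)*(-845))*(-1/162775) + 388/484929 = 338000*(-1/162775) + 388/484929 = -13520/6511 + 388/484929 = -6553713812/3157372719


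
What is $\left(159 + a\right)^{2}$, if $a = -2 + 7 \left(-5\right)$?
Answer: $14884$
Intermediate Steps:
$a = -37$ ($a = -2 - 35 = -37$)
$\left(159 + a\right)^{2} = \left(159 - 37\right)^{2} = 122^{2} = 14884$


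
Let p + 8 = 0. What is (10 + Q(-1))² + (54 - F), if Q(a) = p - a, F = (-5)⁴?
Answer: -562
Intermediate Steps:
p = -8 (p = -8 + 0 = -8)
F = 625
Q(a) = -8 - a
(10 + Q(-1))² + (54 - F) = (10 + (-8 - 1*(-1)))² + (54 - 1*625) = (10 + (-8 + 1))² + (54 - 625) = (10 - 7)² - 571 = 3² - 571 = 9 - 571 = -562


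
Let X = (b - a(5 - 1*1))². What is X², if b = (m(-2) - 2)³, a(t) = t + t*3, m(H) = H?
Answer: 40960000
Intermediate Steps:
a(t) = 4*t (a(t) = t + 3*t = 4*t)
b = -64 (b = (-2 - 2)³ = (-4)³ = -64)
X = 6400 (X = (-64 - 4*(5 - 1*1))² = (-64 - 4*(5 - 1))² = (-64 - 4*4)² = (-64 - 1*16)² = (-64 - 16)² = (-80)² = 6400)
X² = 6400² = 40960000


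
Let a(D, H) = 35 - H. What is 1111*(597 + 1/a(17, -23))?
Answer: 38470597/58 ≈ 6.6329e+5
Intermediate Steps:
1111*(597 + 1/a(17, -23)) = 1111*(597 + 1/(35 - 1*(-23))) = 1111*(597 + 1/(35 + 23)) = 1111*(597 + 1/58) = 1111*(34627/58) = 38470597/58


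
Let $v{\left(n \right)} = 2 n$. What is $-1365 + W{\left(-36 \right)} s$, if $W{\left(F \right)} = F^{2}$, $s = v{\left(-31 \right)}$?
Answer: $-81717$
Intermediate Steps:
$s = -62$ ($s = 2 \left(-31\right) = -62$)
$-1365 + W{\left(-36 \right)} s = -1365 + \left(-36\right)^{2} \left(-62\right) = -1365 + 1296 \left(-62\right) = -1365 - 80352 = -81717$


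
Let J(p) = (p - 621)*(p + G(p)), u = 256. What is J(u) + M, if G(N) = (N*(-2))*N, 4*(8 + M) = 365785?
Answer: 191357113/4 ≈ 4.7839e+7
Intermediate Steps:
M = 365753/4 (M = -8 + (¼)*365785 = -8 + 365785/4 = 365753/4 ≈ 91438.)
G(N) = -2*N² (G(N) = (-2*N)*N = -2*N²)
J(p) = (-621 + p)*(p - 2*p²) (J(p) = (p - 621)*(p - 2*p²) = (-621 + p)*(p - 2*p²))
J(u) + M = 256*(-621 - 2*256² + 1243*256) + 365753/4 = 256*(-621 - 2*65536 + 318208) + 365753/4 = 256*(-621 - 131072 + 318208) + 365753/4 = 256*186515 + 365753/4 = 47747840 + 365753/4 = 191357113/4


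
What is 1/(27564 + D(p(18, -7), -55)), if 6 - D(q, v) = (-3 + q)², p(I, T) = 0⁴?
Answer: 1/27561 ≈ 3.6283e-5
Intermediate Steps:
p(I, T) = 0
D(q, v) = 6 - (-3 + q)²
1/(27564 + D(p(18, -7), -55)) = 1/(27564 + (6 - (-3 + 0)²)) = 1/(27564 + (6 - 1*(-3)²)) = 1/(27564 + (6 - 1*9)) = 1/(27564 + (6 - 9)) = 1/(27564 - 3) = 1/27561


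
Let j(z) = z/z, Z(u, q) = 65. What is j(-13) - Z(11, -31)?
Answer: -64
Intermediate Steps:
j(z) = 1
j(-13) - Z(11, -31) = 1 - 1*65 = 1 - 65 = -64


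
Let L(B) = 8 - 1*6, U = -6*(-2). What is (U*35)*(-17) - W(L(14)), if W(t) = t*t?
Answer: -7144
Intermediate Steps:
U = 12
L(B) = 2 (L(B) = 8 - 6 = 2)
W(t) = t²
(U*35)*(-17) - W(L(14)) = (12*35)*(-17) - 1*2² = 420*(-17) - 1*4 = -7140 - 4 = -7144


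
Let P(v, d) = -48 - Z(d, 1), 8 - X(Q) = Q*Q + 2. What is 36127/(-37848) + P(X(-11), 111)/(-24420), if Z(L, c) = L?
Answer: -73016959/77020680 ≈ -0.94802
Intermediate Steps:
X(Q) = 6 - Q**2 (X(Q) = 8 - (Q*Q + 2) = 8 - (Q**2 + 2) = 8 - (2 + Q**2) = 8 + (-2 - Q**2) = 6 - Q**2)
P(v, d) = -48 - d
36127/(-37848) + P(X(-11), 111)/(-24420) = 36127/(-37848) + (-48 - 1*111)/(-24420) = 36127*(-1/37848) + (-48 - 111)*(-1/24420) = -36127/37848 - 159*(-1/24420) = -36127/37848 + 53/8140 = -73016959/77020680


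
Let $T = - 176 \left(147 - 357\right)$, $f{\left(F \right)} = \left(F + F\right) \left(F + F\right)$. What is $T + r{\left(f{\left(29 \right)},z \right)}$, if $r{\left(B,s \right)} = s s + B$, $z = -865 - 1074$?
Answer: $3800045$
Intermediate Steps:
$z = -1939$
$f{\left(F \right)} = 4 F^{2}$ ($f{\left(F \right)} = 2 F 2 F = 4 F^{2}$)
$T = 36960$ ($T = \left(-176\right) \left(-210\right) = 36960$)
$r{\left(B,s \right)} = B + s^{2}$ ($r{\left(B,s \right)} = s^{2} + B = B + s^{2}$)
$T + r{\left(f{\left(29 \right)},z \right)} = 36960 + \left(4 \cdot 29^{2} + \left(-1939\right)^{2}\right) = 36960 + \left(4 \cdot 841 + 3759721\right) = 36960 + \left(3364 + 3759721\right) = 36960 + 3763085 = 3800045$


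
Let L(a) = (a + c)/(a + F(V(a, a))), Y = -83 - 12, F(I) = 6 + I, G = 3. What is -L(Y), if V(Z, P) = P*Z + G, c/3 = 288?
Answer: -769/8939 ≈ -0.086028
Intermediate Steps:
c = 864 (c = 3*288 = 864)
V(Z, P) = 3 + P*Z (V(Z, P) = P*Z + 3 = 3 + P*Z)
Y = -95
L(a) = (864 + a)/(9 + a + a²) (L(a) = (a + 864)/(a + (6 + (3 + a*a))) = (864 + a)/(a + (6 + (3 + a²))) = (864 + a)/(a + (9 + a²)) = (864 + a)/(9 + a + a²))
-L(Y) = -(864 - 95)/(9 - 95 + (-95)²) = -769/(9 - 95 + 9025) = -769/8939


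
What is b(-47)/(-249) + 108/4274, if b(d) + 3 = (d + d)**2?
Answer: -18862675/532113 ≈ -35.449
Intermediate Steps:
b(d) = -3 + 4*d**2 (b(d) = -3 + (d + d)**2 = -3 + (2*d)**2 = -3 + 4*d**2)
b(-47)/(-249) + 108/4274 = (-3 + 4*(-47)**2)/(-249) + 108/4274 = (-3 + 4*2209)*(-1/249) + 108*(1/4274) = (-3 + 8836)*(-1/249) + 54/2137 = 8833*(-1/249) + 54/2137 = -8833/249 + 54/2137 = -18862675/532113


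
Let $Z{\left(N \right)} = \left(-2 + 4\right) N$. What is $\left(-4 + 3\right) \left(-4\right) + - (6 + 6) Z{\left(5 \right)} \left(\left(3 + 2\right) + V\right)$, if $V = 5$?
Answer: $-1196$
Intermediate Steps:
$Z{\left(N \right)} = 2 N$
$\left(-4 + 3\right) \left(-4\right) + - (6 + 6) Z{\left(5 \right)} \left(\left(3 + 2\right) + V\right) = \left(-4 + 3\right) \left(-4\right) + - (6 + 6) 2 \cdot 5 \left(\left(3 + 2\right) + 5\right) = \left(-1\right) \left(-4\right) + \left(-1\right) 12 \cdot 10 \left(5 + 5\right) = 4 - 12 \cdot 10 \cdot 10 = 4 - 1200 = -1196$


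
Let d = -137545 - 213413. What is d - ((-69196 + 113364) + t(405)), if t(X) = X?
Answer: -395531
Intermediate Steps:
d = -350958
d - ((-69196 + 113364) + t(405)) = -350958 - ((-69196 + 113364) + 405) = -350958 - (44168 + 405) = -350958 - 1*44573 = -350958 - 44573 = -395531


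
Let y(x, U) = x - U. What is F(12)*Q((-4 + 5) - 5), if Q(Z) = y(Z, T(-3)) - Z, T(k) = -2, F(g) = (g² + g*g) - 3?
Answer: 570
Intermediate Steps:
F(g) = -3 + 2*g² (F(g) = (g² + g²) - 3 = 2*g² - 3 = -3 + 2*g²)
Q(Z) = 2 (Q(Z) = (Z - 1*(-2)) - Z = (Z + 2) - Z = (2 + Z) - Z = 2)
F(12)*Q((-4 + 5) - 5) = (-3 + 2*12²)*2 = (-3 + 2*144)*2 = (-3 + 288)*2 = 285*2 = 570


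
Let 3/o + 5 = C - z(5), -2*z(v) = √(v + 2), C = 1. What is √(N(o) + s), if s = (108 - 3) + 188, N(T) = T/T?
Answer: 7*√6 ≈ 17.146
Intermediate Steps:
z(v) = -√(2 + v)/2 (z(v) = -√(v + 2)/2 = -√(2 + v)/2)
o = 3/(-4 + √7/2) (o = 3/(-5 + (1 - (-1)*√(2 + 5)/2)) = 3/(-5 + (1 - (-1)*√7/2)) = 3/(-5 + (1 + √7/2)) = 3/(-4 + √7/2) ≈ -1.1206)
N(T) = 1
s = 293 (s = 105 + 188 = 293)
√(N(o) + s) = √(1 + 293) = √294 = 7*√6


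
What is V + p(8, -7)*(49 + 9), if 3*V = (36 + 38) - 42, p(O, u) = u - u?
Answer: 32/3 ≈ 10.667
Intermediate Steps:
p(O, u) = 0
V = 32/3 (V = ((36 + 38) - 42)/3 = (74 - 42)/3 = (⅓)*32 = 32/3 ≈ 10.667)
V + p(8, -7)*(49 + 9) = 32/3 + 0*(49 + 9) = 32/3 + 0*58 = 32/3 + 0 = 32/3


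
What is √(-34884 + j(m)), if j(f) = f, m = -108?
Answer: 108*I*√3 ≈ 187.06*I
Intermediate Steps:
√(-34884 + j(m)) = √(-34884 - 108) = √(-34992) = 108*I*√3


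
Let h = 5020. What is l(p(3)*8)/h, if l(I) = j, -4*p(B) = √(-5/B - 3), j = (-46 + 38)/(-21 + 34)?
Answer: -2/16315 ≈ -0.00012259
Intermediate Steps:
j = -8/13 ≈ -0.61539
p(B) = -√(-3 - 5/B)/4 (p(B) = -√(-5/B - 3)/4 = -√(-3 - 5/B)/4)
l(I) = -8/13
l(p(3)*8)/h = -8/13/5020 = -8/13*1/5020 = -2/16315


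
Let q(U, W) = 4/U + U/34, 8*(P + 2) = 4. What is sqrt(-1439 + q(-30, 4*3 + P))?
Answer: 2*I*sqrt(23409255)/255 ≈ 37.948*I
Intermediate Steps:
P = -3/2 (P = -2 + (1/8)*4 = -2 + 1/2 = -3/2 ≈ -1.5000)
q(U, W) = 4/U + U/34 (q(U, W) = 4/U + U*(1/34) = 4/U + U/34)
sqrt(-1439 + q(-30, 4*3 + P)) = sqrt(-1439 + (4/(-30) + (1/34)*(-30))) = sqrt(-1439 + (4*(-1/30) - 15/17)) = sqrt(-1439 + (-2/15 - 15/17)) = sqrt(-1439 - 259/255) = sqrt(-367204/255) = 2*I*sqrt(23409255)/255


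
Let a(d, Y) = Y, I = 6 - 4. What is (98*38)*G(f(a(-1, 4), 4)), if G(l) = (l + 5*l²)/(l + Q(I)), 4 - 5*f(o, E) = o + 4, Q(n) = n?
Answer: 7448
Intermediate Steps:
I = 2
f(o, E) = -o/5 (f(o, E) = ⅘ - (o + 4)/5 = ⅘ - (4 + o)/5 = ⅘ + (-⅘ - o/5) = -o/5)
G(l) = (l + 5*l²)/(2 + l) (G(l) = (l + 5*l²)/(l + 2) = (l + 5*l²)/(2 + l))
(98*38)*G(f(a(-1, 4), 4)) = (98*38)*((-⅕*4)*(1 + 5*(-⅕*4))/(2 - ⅕*4)) = 3724*(-4*(1 + 5*(-⅘))/(5*(2 - ⅘))) = 3724*(-4*(1 - 4)/(5*6/5)) = 3724*(-⅘*⅚*(-3)) = 3724*2 = 7448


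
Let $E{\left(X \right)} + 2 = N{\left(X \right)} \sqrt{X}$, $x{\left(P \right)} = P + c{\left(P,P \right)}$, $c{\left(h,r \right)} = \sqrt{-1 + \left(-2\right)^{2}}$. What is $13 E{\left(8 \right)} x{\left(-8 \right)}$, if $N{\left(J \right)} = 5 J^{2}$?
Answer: $26 \left(1 - 320 \sqrt{2}\right) \left(8 - \sqrt{3}\right) \approx -73587.0$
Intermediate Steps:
$c{\left(h,r \right)} = \sqrt{3}$ ($c{\left(h,r \right)} = \sqrt{-1 + 4} = \sqrt{3}$)
$x{\left(P \right)} = P + \sqrt{3}$
$E{\left(X \right)} = -2 + 5 X^{\frac{5}{2}}$ ($E{\left(X \right)} = -2 + 5 X^{2} \sqrt{X} = -2 + 5 X^{\frac{5}{2}}$)
$13 E{\left(8 \right)} x{\left(-8 \right)} = 13 \left(-2 + 5 \cdot 8^{\frac{5}{2}}\right) \left(-8 + \sqrt{3}\right) = 13 \left(-2 + 5 \cdot 128 \sqrt{2}\right) \left(-8 + \sqrt{3}\right) = 13 \left(-2 + 640 \sqrt{2}\right) \left(-8 + \sqrt{3}\right) = \left(-26 + 8320 \sqrt{2}\right) \left(-8 + \sqrt{3}\right)$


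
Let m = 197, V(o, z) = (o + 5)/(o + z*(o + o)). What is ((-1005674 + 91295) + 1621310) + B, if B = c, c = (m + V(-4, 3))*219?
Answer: 21001853/28 ≈ 7.5007e+5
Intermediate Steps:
V(o, z) = (5 + o)/(o + 2*o*z) (V(o, z) = (5 + o)/(o + z*(2*o)) = (5 + o)/(o + 2*o*z))
c = 1207785/28 (c = (197 + (5 - 4)/((-4)*(1 + 2*3)))*219 = (197 - 1/4*1/(1 + 6))*219 = (197 - 1/4*1/7)*219 = (197 - 1/4*1/7*1)*219 = (197 - 1/28)*219 = (5515/28)*219 = 1207785/28 ≈ 43135.)
B = 1207785/28 ≈ 43135.
((-1005674 + 91295) + 1621310) + B = ((-1005674 + 91295) + 1621310) + 1207785/28 = (-914379 + 1621310) + 1207785/28 = 706931 + 1207785/28 = 21001853/28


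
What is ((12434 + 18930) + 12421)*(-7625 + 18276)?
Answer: 466354035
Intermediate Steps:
((12434 + 18930) + 12421)*(-7625 + 18276) = (31364 + 12421)*10651 = 43785*10651 = 466354035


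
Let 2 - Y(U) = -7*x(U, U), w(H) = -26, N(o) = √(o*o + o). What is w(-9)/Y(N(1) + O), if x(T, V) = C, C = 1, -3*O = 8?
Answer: -26/9 ≈ -2.8889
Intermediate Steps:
O = -8/3 (O = -⅓*8 = -8/3 ≈ -2.6667)
N(o) = √(o + o²) (N(o) = √(o² + o) = √(o + o²))
x(T, V) = 1
Y(U) = 9 (Y(U) = 2 - (-7) = 2 - 1*(-7) = 2 + 7 = 9)
w(-9)/Y(N(1) + O) = -26/9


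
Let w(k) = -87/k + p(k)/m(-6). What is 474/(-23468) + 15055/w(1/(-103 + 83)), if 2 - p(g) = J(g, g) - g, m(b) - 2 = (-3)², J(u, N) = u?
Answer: 484668104/56153057 ≈ 8.6312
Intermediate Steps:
m(b) = 11 (m(b) = 2 + (-3)² = 2 + 9 = 11)
p(g) = 2 (p(g) = 2 - (g - g) = 2 - 1*0 = 2 + 0 = 2)
w(k) = 2/11 - 87/k (w(k) = -87/k + 2/11 = 2/11 - 87/k)
474/(-23468) + 15055/w(1/(-103 + 83)) = 474/(-23468) + 15055/(2/11 - 87/(1/(-103 + 83))) = 474*(-1/23468) + 15055/(2/11 - 87/(1/(-20))) = -237/11734 + 15055/(2/11 - 87/(-1/20)) = -237/11734 + 15055/(2/11 - 87*(-20)) = -237/11734 + 15055/(2/11 + 1740) = -237/11734 + 15055/(19142/11) = -237/11734 + 15055*(11/19142) = -237/11734 + 165605/19142 = 484668104/56153057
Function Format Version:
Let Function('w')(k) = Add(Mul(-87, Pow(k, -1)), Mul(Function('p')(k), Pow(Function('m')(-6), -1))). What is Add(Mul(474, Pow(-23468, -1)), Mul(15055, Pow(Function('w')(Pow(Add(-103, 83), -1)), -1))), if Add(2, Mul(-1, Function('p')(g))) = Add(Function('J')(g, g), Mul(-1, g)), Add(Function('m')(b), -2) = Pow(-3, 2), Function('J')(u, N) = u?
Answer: Rational(484668104, 56153057) ≈ 8.6312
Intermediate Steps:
Function('m')(b) = 11 (Function('m')(b) = Add(2, Pow(-3, 2)) = Add(2, 9) = 11)
Function('p')(g) = 2 (Function('p')(g) = Add(2, Mul(-1, Add(g, Mul(-1, g)))) = Add(2, Mul(-1, 0)) = Add(2, 0) = 2)
Function('w')(k) = Add(Rational(2, 11), Mul(-87, Pow(k, -1))) (Function('w')(k) = Add(Mul(-87, Pow(k, -1)), Mul(2, Pow(11, -1))) = Add(Mul(-87, Pow(k, -1)), Mul(2, Rational(1, 11))) = Add(Mul(-87, Pow(k, -1)), Rational(2, 11)) = Add(Rational(2, 11), Mul(-87, Pow(k, -1))))
Add(Mul(474, Pow(-23468, -1)), Mul(15055, Pow(Function('w')(Pow(Add(-103, 83), -1)), -1))) = Add(Mul(474, Pow(-23468, -1)), Mul(15055, Pow(Add(Rational(2, 11), Mul(-87, Pow(Pow(Add(-103, 83), -1), -1))), -1))) = Add(Mul(474, Rational(-1, 23468)), Mul(15055, Pow(Add(Rational(2, 11), Mul(-87, Pow(Pow(-20, -1), -1))), -1))) = Add(Rational(-237, 11734), Mul(15055, Pow(Add(Rational(2, 11), Mul(-87, Pow(Rational(-1, 20), -1))), -1))) = Add(Rational(-237, 11734), Mul(15055, Pow(Add(Rational(2, 11), Mul(-87, -20)), -1))) = Add(Rational(-237, 11734), Mul(15055, Pow(Add(Rational(2, 11), 1740), -1))) = Add(Rational(-237, 11734), Mul(15055, Pow(Rational(19142, 11), -1))) = Add(Rational(-237, 11734), Mul(15055, Rational(11, 19142))) = Add(Rational(-237, 11734), Rational(165605, 19142)) = Rational(484668104, 56153057)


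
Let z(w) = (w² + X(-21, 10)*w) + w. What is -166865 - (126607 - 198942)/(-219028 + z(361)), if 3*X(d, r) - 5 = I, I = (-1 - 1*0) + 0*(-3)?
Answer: -43984829815/263594 ≈ -1.6687e+5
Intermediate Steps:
I = -1 (I = (-1 + 0) + 0 = -1 + 0 = -1)
X(d, r) = 4/3 (X(d, r) = 5/3 + (⅓)*(-1) = 5/3 - ⅓ = 4/3)
z(w) = w² + 7*w/3 (z(w) = (w² + 4*w/3) + w = w² + 7*w/3)
-166865 - (126607 - 198942)/(-219028 + z(361)) = -166865 - (126607 - 198942)/(-219028 + (⅓)*361*(7 + 3*361)) = -166865 - (-72335)/(-219028 + (⅓)*361*(7 + 1083)) = -166865 - (-72335)/(-219028 + (⅓)*361*1090) = -166865 - (-72335)/(-219028 + 393490/3) = -166865 - (-72335)/(-263594/3) = -166865 - (-72335)*(-3)/263594 = -166865 - 1*217005/263594 = -166865 - 217005/263594 = -43984829815/263594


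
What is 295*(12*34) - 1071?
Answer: 119289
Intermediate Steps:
295*(12*34) - 1071 = 295*408 - 1071 = 120360 - 1071 = 119289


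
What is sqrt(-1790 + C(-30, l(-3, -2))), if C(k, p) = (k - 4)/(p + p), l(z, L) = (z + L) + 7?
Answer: I*sqrt(7194)/2 ≈ 42.409*I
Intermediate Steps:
l(z, L) = 7 + L + z (l(z, L) = (L + z) + 7 = 7 + L + z)
C(k, p) = (-4 + k)/(2*p) (C(k, p) = (-4 + k)/((2*p)) = (-4 + k)*(1/(2*p)) = (-4 + k)/(2*p))
sqrt(-1790 + C(-30, l(-3, -2))) = sqrt(-1790 + (-4 - 30)/(2*(7 - 2 - 3))) = sqrt(-1790 + (1/2)*(-34)/2) = sqrt(-1790 + (1/2)*(1/2)*(-34)) = sqrt(-1790 - 17/2) = sqrt(-3597/2) = I*sqrt(7194)/2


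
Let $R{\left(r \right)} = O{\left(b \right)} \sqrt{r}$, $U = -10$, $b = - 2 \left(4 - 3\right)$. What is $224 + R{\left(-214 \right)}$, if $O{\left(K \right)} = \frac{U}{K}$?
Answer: $224 + 5 i \sqrt{214} \approx 224.0 + 73.144 i$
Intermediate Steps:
$b = -2$ ($b = \left(-2\right) 1 = -2$)
$O{\left(K \right)} = - \frac{10}{K}$
$R{\left(r \right)} = 5 \sqrt{r}$ ($R{\left(r \right)} = - \frac{10}{-2} \sqrt{r} = \left(-10\right) \left(- \frac{1}{2}\right) \sqrt{r} = 5 \sqrt{r}$)
$224 + R{\left(-214 \right)} = 224 + 5 \sqrt{-214} = 224 + 5 i \sqrt{214}$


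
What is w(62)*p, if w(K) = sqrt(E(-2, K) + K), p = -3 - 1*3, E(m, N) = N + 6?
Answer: -6*sqrt(130) ≈ -68.411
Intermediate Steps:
E(m, N) = 6 + N
p = -6 (p = -3 - 3 = -6)
w(K) = sqrt(6 + 2*K) (w(K) = sqrt((6 + K) + K) = sqrt(6 + 2*K))
w(62)*p = sqrt(6 + 2*62)*(-6) = sqrt(6 + 124)*(-6) = sqrt(130)*(-6) = -6*sqrt(130)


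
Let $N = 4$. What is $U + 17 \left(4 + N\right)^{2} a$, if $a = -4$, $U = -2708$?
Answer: $-7060$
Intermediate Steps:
$U + 17 \left(4 + N\right)^{2} a = -2708 + 17 \left(4 + 4\right)^{2} \left(-4\right) = -2708 + 17 \cdot 8^{2} \left(-4\right) = -2708 + 17 \cdot 64 \left(-4\right) = -2708 + 1088 \left(-4\right) = -2708 - 4352 = -7060$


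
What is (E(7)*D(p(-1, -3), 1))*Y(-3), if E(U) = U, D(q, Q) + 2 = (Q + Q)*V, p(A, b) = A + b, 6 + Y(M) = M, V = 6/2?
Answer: -252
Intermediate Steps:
V = 3 (V = 6*(½) = 3)
Y(M) = -6 + M
D(q, Q) = -2 + 6*Q (D(q, Q) = -2 + (Q + Q)*3 = -2 + (2*Q)*3 = -2 + 6*Q)
(E(7)*D(p(-1, -3), 1))*Y(-3) = (7*(-2 + 6*1))*(-6 - 3) = (7*(-2 + 6))*(-9) = (7*4)*(-9) = 28*(-9) = -252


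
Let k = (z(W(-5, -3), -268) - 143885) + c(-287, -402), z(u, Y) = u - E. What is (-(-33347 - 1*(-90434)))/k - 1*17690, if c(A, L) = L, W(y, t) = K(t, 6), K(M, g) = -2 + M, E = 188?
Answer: -851931371/48160 ≈ -17690.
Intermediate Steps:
W(y, t) = -2 + t
z(u, Y) = -188 + u (z(u, Y) = u - 1*188 = u - 188 = -188 + u)
k = -144480 (k = ((-188 + (-2 - 3)) - 143885) - 402 = ((-188 - 5) - 143885) - 402 = (-193 - 143885) - 402 = -144078 - 402 = -144480)
(-(-33347 - 1*(-90434)))/k - 1*17690 = -(-33347 - 1*(-90434))/(-144480) - 1*17690 = -(-33347 + 90434)*(-1/144480) - 17690 = -1*57087*(-1/144480) - 17690 = -57087*(-1/144480) - 17690 = 19029/48160 - 17690 = -851931371/48160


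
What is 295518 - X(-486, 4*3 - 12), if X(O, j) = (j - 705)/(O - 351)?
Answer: 82449287/279 ≈ 2.9552e+5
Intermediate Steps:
X(O, j) = (-705 + j)/(-351 + O)
295518 - X(-486, 4*3 - 12) = 295518 - (-705 + (4*3 - 12))/(-351 - 486) = 295518 - (-705 + (12 - 12))/(-837) = 295518 - (-1)*(-705 + 0)/837 = 295518 - (-1)*(-705)/837 = 295518 - 1*235/279 = 295518 - 235/279 = 82449287/279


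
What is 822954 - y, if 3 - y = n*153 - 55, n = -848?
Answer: 693152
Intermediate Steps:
y = 129802 (y = 3 - (-848*153 - 55) = 3 - (-129744 - 55) = 3 - 1*(-129799) = 3 + 129799 = 129802)
822954 - y = 822954 - 1*129802 = 822954 - 129802 = 693152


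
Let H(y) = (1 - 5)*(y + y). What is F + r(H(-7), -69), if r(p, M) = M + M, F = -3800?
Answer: -3938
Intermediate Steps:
H(y) = -8*y
r(p, M) = 2*M
F + r(H(-7), -69) = -3800 + 2*(-69) = -3800 - 138 = -3938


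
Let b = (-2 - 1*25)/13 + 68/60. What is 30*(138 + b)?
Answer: 53452/13 ≈ 4111.7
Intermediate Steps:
b = -184/195 (b = (-2 - 25)*(1/13) + 68*(1/60) = -27*1/13 + 17/15 = -27/13 + 17/15 = -184/195 ≈ -0.94359)
30*(138 + b) = 30*(138 - 184/195) = 30*(26726/195) = 53452/13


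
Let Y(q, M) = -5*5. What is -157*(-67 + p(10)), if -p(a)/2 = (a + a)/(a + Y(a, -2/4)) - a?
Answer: 20881/3 ≈ 6960.3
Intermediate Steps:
Y(q, M) = -25
p(a) = 2*a - 4*a/(-25 + a) (p(a) = -2*((a + a)/(a - 25) - a) = -2*((2*a)/(-25 + a) - a) = -2*(2*a/(-25 + a) - a) = -2*(-a + 2*a/(-25 + a)) = 2*a - 4*a/(-25 + a))
-157*(-67 + p(10)) = -157*(-67 + 2*10*(-27 + 10)/(-25 + 10)) = -157*(-67 + 2*10*(-17)/(-15)) = -157*(-67 + 2*10*(-1/15)*(-17)) = -157*(-67 + 68/3) = -157*(-133/3) = 20881/3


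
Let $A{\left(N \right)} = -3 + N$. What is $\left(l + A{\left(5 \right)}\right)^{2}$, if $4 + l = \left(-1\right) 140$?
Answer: $20164$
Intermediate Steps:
$l = -144$ ($l = -4 - 140 = -144$)
$\left(l + A{\left(5 \right)}\right)^{2} = \left(-144 + \left(-3 + 5\right)\right)^{2} = \left(-144 + 2\right)^{2} = \left(-142\right)^{2} = 20164$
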